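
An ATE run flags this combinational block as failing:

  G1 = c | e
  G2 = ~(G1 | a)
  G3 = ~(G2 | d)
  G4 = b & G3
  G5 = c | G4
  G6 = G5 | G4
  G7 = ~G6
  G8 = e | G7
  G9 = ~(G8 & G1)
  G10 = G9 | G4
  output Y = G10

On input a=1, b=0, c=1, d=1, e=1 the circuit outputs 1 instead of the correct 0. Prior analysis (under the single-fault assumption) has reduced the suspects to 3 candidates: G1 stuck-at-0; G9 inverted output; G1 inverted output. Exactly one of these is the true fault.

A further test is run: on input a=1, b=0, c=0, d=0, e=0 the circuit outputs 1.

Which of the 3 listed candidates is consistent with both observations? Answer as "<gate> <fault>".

G1 stuck-at-0

Evaluate each candidate on input a=1, b=0, c=0, d=0, e=0:
  G1 stuck-at-0: G1=0 [stuck-at-0], G2=0, G3=1, G4=0, G5=0, G6=0, G7=1, G8=1, G9=1, G10=1 → 1 — matches
  G9 inverted output: G1=0, G2=0, G3=1, G4=0, G5=0, G6=0, G7=1, G8=1, G9=0 [inverted output], G10=0 → 0 — eliminated
  G1 inverted output: G1=1 [inverted output], G2=0, G3=1, G4=0, G5=0, G6=0, G7=1, G8=1, G9=0, G10=0 → 0 — eliminated
Only G1 stuck-at-0 reproduces the observed 1.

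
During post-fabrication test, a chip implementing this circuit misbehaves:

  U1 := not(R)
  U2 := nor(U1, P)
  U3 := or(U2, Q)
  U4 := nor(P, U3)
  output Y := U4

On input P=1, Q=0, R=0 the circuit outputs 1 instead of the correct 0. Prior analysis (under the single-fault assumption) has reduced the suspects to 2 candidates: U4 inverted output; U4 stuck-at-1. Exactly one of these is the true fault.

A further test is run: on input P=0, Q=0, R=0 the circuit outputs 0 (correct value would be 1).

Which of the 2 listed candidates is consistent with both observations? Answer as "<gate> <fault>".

Evaluate each candidate on input P=0, Q=0, R=0:
  U4 inverted output: U1=1, U2=0, U3=0, U4=0 [inverted output] → 0 — matches
  U4 stuck-at-1: U1=1, U2=0, U3=0, U4=1 [stuck-at-1] → 1 — eliminated
Only U4 inverted output reproduces the observed 0.

U4 inverted output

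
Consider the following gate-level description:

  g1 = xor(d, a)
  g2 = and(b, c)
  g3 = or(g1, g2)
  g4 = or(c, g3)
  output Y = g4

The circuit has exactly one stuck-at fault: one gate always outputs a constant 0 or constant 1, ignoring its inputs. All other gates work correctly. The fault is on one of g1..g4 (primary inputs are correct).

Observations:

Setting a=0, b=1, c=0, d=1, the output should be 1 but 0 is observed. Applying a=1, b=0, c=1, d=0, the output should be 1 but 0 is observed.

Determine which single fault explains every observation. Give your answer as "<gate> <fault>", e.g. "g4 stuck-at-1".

g4 stuck-at-0

Fault-free values for test 1 (a=0, b=1, c=0, d=1): g1=1, g2=0, g3=1, g4=1, giving Y=1. Observed 0.
Test 1: faults giving observed 0 are {g1 stuck-at-0, g3 stuck-at-0, g4 stuck-at-0}.
Test 2 (a=1, b=0, c=1, d=0): fault-free g1=1, g2=0, g3=1, g4=1 → 1; observed 0. Eliminates g1 stuck-at-0, g3 stuck-at-0.
Only g4 stuck-at-0 is consistent with every test.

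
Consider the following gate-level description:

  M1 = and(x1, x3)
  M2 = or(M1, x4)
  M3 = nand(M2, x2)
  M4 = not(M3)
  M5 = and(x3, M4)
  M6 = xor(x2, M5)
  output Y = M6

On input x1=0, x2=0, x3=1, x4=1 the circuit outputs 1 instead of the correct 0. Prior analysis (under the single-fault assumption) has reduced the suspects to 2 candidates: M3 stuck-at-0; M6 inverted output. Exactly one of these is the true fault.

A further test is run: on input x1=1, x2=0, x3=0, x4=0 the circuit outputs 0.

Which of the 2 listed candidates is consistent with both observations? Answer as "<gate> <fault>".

M3 stuck-at-0

Evaluate each candidate on input x1=1, x2=0, x3=0, x4=0:
  M3 stuck-at-0: M1=0, M2=0, M3=0 [stuck-at-0], M4=1, M5=0, M6=0 → 0 — matches
  M6 inverted output: M1=0, M2=0, M3=1, M4=0, M5=0, M6=1 [inverted output] → 1 — eliminated
Only M3 stuck-at-0 reproduces the observed 0.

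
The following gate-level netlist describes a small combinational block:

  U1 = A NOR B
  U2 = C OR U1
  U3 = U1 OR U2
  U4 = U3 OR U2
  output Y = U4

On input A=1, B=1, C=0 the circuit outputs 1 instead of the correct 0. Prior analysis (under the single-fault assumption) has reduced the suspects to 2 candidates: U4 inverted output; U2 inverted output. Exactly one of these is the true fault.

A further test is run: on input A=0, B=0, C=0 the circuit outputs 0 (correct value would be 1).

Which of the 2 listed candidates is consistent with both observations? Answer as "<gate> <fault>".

U4 inverted output

Evaluate each candidate on input A=0, B=0, C=0:
  U4 inverted output: U1=1, U2=1, U3=1, U4=0 [inverted output] → 0 — matches
  U2 inverted output: U1=1, U2=0 [inverted output], U3=1, U4=1 → 1 — eliminated
Only U4 inverted output reproduces the observed 0.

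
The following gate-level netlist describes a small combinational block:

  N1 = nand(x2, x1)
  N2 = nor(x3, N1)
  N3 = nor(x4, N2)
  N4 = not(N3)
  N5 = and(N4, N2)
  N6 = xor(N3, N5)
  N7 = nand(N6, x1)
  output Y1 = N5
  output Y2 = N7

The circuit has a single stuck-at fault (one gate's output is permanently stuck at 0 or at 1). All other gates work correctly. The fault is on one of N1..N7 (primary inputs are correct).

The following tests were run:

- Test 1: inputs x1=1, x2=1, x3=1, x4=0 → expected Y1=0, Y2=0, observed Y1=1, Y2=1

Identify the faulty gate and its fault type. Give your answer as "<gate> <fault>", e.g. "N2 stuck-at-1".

N5 stuck-at-1

Fault-free values for test 1 (x1=1, x2=1, x3=1, x4=0): N1=0, N2=0, N3=1, N4=0, N5=0, N6=1, N7=0, giving Y1=0, Y2=0. Observed Y1=1, Y2=1.
Test 1: faults giving observed Y1=1, Y2=1 are {N5 stuck-at-1}.
Only N5 stuck-at-1 is consistent with every test.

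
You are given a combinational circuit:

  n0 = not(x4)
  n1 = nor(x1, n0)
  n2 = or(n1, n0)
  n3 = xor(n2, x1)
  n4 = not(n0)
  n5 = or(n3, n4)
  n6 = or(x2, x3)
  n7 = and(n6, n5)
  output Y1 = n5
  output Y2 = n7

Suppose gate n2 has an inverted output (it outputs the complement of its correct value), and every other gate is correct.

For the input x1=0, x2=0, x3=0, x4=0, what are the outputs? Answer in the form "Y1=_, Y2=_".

Propagate with n2 forced: n0=1, n1=0, n2=0 [inverted output], n3=0, n4=0, n5=0, n6=0, n7=0.
So the outputs are Y1=0, Y2=0. (Without the fault they would be Y1=1, Y2=0.)

Y1=0, Y2=0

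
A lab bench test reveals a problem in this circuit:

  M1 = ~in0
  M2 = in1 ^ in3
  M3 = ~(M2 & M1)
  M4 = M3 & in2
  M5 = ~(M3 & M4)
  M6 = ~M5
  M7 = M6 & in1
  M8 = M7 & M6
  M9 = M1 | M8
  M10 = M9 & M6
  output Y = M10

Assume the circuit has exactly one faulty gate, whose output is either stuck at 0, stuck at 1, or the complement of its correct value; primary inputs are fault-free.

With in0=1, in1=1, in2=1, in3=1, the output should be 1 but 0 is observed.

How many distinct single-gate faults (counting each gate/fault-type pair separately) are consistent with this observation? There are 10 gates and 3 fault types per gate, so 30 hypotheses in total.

16

Fault-free: M1=0, M2=0, M3=1, M4=1, M5=0, M6=1, M7=1, M8=1, M9=1, M10=1 → 1. Observed 0.
  M1: none of the 3 fault types match ✗
  M2: none of the 3 fault types match ✗
  M3: stuck-at-0, inverted output ✓; others ✗
  M4: stuck-at-0, inverted output ✓; others ✗
  M5: stuck-at-1, inverted output ✓; others ✗
  M6: stuck-at-0, inverted output ✓; others ✗
  M7: stuck-at-0, inverted output ✓; others ✗
  M8: stuck-at-0, inverted output ✓; others ✗
  M9: stuck-at-0, inverted output ✓; others ✗
  M10: stuck-at-0, inverted output ✓; others ✗
Consistent faults: {M3 stuck-at-0, M3 inverted output, M4 stuck-at-0, M4 inverted output, M5 stuck-at-1, M5 inverted output, M6 stuck-at-0, M6 inverted output, M7 stuck-at-0, M7 inverted output, M8 stuck-at-0, M8 inverted output, M9 stuck-at-0, M9 inverted output, M10 stuck-at-0, M10 inverted output} — 16 in all.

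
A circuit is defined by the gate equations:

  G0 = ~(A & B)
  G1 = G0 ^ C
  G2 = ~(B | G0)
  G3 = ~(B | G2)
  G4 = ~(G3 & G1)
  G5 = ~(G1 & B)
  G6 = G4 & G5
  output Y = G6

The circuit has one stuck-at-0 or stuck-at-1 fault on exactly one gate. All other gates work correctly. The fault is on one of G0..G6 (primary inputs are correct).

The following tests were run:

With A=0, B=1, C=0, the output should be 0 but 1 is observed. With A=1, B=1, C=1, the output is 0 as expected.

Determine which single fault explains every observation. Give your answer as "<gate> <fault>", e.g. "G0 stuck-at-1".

Fault-free values for test 1 (A=0, B=1, C=0): G0=1, G1=1, G2=0, G3=0, G4=1, G5=0, G6=0, giving Y=0. Observed 1.
Test 1: faults giving observed 1 are {G0 stuck-at-0, G1 stuck-at-0, G5 stuck-at-1, G6 stuck-at-1}.
Test 2 (A=1, B=1, C=1): fault-free G0=0, G1=1, G2=0, G3=0, G4=1, G5=0, G6=0 → 0; observed 0. Eliminates G1 stuck-at-0, G5 stuck-at-1, G6 stuck-at-1.
Only G0 stuck-at-0 is consistent with every test.

G0 stuck-at-0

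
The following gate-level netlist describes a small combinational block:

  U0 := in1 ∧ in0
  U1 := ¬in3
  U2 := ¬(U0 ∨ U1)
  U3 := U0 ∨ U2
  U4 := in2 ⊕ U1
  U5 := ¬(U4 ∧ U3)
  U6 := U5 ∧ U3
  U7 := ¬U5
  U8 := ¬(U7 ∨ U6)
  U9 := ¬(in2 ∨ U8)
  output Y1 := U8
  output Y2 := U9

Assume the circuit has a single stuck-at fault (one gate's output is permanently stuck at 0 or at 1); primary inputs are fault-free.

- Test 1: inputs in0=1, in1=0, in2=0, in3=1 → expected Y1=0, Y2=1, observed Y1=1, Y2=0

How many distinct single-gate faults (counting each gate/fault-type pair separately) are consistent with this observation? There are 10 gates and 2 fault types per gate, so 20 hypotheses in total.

Fault-free: U0=0, U1=0, U2=1, U3=1, U4=0, U5=1, U6=1, U7=0, U8=0, U9=1 → Y1=0, Y2=1. Observed Y1=1, Y2=0.
  U0: none of the 2 fault types match ✗
  U1: stuck-at-1 ✓; others ✗
  U2: stuck-at-0 ✓; others ✗
  U3: stuck-at-0 ✓; others ✗
  U4: none of the 2 fault types match ✗
  U5: none of the 2 fault types match ✗
  U6: stuck-at-0 ✓; others ✗
  U7: none of the 2 fault types match ✗
  U8: stuck-at-1 ✓; others ✗
  U9: none of the 2 fault types match ✗
Consistent faults: {U1 stuck-at-1, U2 stuck-at-0, U3 stuck-at-0, U6 stuck-at-0, U8 stuck-at-1} — 5 in all.

5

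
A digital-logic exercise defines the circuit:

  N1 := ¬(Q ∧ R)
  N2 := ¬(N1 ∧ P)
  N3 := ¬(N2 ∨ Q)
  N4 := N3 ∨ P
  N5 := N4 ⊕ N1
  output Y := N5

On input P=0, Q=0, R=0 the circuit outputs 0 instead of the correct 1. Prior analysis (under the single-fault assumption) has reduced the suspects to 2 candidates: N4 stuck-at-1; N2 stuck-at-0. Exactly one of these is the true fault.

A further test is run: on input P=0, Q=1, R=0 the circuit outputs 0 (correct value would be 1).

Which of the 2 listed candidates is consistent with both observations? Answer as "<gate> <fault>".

N4 stuck-at-1

Evaluate each candidate on input P=0, Q=1, R=0:
  N4 stuck-at-1: N1=1, N2=1, N3=0, N4=1 [stuck-at-1], N5=0 → 0 — matches
  N2 stuck-at-0: N1=1, N2=0 [stuck-at-0], N3=0, N4=0, N5=1 → 1 — eliminated
Only N4 stuck-at-1 reproduces the observed 0.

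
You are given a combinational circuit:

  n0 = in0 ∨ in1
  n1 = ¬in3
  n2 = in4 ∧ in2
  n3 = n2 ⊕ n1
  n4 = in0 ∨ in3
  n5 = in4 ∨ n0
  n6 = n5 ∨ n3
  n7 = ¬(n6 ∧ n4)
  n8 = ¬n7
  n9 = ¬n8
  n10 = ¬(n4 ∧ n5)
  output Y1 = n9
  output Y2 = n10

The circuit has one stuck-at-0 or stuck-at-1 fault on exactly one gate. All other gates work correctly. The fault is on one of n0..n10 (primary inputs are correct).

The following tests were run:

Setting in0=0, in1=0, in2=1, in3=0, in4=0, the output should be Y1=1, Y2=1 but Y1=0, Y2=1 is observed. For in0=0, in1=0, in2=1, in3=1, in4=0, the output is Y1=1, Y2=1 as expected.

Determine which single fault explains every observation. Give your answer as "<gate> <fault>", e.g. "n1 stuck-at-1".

n4 stuck-at-1

Fault-free values for test 1 (in0=0, in1=0, in2=1, in3=0, in4=0): n0=0, n1=1, n2=0, n3=1, n4=0, n5=0, n6=1, n7=1, n8=0, n9=1, n10=1, giving Y1=1, Y2=1. Observed Y1=0, Y2=1.
Test 1: faults giving observed Y1=0, Y2=1 are {n4 stuck-at-1, n7 stuck-at-0, n8 stuck-at-1, n9 stuck-at-0}.
Test 2 (in0=0, in1=0, in2=1, in3=1, in4=0): fault-free n0=0, n1=0, n2=0, n3=0, n4=1, n5=0, n6=0, n7=1, n8=0, n9=1, n10=1 → Y1=1, Y2=1; observed Y1=1, Y2=1. Eliminates n7 stuck-at-0, n8 stuck-at-1, n9 stuck-at-0.
Only n4 stuck-at-1 is consistent with every test.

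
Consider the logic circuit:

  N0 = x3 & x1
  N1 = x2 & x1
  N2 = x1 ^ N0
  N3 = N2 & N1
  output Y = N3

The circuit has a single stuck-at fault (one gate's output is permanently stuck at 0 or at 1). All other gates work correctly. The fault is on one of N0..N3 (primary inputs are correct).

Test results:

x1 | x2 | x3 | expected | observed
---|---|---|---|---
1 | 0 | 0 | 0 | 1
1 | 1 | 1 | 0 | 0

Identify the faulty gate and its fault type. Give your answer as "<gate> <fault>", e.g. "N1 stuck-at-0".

N1 stuck-at-1

Fault-free values for test 1 (x1=1, x2=0, x3=0): N0=0, N1=0, N2=1, N3=0, giving Y=0. Observed 1.
Test 1: faults giving observed 1 are {N1 stuck-at-1, N3 stuck-at-1}.
Test 2 (x1=1, x2=1, x3=1): fault-free N0=1, N1=1, N2=0, N3=0 → 0; observed 0. Eliminates N3 stuck-at-1.
Only N1 stuck-at-1 is consistent with every test.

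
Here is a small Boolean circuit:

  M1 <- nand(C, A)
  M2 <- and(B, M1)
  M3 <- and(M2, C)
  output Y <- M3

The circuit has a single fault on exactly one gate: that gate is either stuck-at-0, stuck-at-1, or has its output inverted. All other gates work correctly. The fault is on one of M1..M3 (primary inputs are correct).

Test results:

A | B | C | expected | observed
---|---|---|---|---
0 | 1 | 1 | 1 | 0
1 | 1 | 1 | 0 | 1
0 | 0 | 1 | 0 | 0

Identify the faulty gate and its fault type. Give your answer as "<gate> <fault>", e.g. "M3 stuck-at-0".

M1 inverted output

Fault-free values for test 1 (A=0, B=1, C=1): M1=1, M2=1, M3=1, giving Y=1. Observed 0.
Test 1: faults giving observed 0 are {M1 stuck-at-0, M1 inverted output, M2 stuck-at-0, M2 inverted output, M3 stuck-at-0, M3 inverted output}.
Test 2 (A=1, B=1, C=1): fault-free M1=0, M2=0, M3=0 → 0; observed 1. Eliminates M1 stuck-at-0, M2 stuck-at-0, M3 stuck-at-0.
Test 3 (A=0, B=0, C=1): fault-free M1=1, M2=0, M3=0 → 0; observed 0. Eliminates M2 inverted output, M3 inverted output.
Only M1 inverted output is consistent with every test.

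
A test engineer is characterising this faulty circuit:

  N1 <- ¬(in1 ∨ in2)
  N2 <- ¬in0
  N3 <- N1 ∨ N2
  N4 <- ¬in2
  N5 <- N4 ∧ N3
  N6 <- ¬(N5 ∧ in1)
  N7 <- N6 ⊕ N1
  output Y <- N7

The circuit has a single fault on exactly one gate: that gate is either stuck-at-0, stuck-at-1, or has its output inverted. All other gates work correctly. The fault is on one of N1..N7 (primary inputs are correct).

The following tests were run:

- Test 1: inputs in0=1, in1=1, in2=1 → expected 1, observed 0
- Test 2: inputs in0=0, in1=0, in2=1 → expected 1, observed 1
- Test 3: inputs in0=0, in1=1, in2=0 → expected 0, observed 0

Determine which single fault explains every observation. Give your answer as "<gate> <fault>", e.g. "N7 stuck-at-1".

N5 stuck-at-1

Fault-free values for test 1 (in0=1, in1=1, in2=1): N1=0, N2=0, N3=0, N4=0, N5=0, N6=1, N7=1, giving Y=1. Observed 0.
Test 1: faults giving observed 0 are {N1 stuck-at-1, N1 inverted output, N5 stuck-at-1, N5 inverted output, N6 stuck-at-0, N6 inverted output, N7 stuck-at-0, N7 inverted output}.
Test 2 (in0=0, in1=0, in2=1): fault-free N1=0, N2=1, N3=1, N4=0, N5=0, N6=1, N7=1 → 1; observed 1. Eliminates N1 stuck-at-1, N1 inverted output, N6 stuck-at-0, N6 inverted output, N7 stuck-at-0, N7 inverted output.
Test 3 (in0=0, in1=1, in2=0): fault-free N1=0, N2=1, N3=1, N4=1, N5=1, N6=0, N7=0 → 0; observed 0. Eliminates N5 inverted output.
Only N5 stuck-at-1 is consistent with every test.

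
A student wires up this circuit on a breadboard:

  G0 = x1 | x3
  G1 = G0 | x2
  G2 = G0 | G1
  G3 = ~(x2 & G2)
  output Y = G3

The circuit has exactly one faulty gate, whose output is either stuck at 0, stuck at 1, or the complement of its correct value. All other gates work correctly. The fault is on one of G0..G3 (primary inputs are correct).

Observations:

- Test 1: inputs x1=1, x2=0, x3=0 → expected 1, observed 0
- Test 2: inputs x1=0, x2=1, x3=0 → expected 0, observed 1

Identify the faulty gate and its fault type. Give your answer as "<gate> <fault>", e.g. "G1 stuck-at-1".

G3 inverted output

Fault-free values for test 1 (x1=1, x2=0, x3=0): G0=1, G1=1, G2=1, G3=1, giving Y=1. Observed 0.
Test 1: faults giving observed 0 are {G3 stuck-at-0, G3 inverted output}.
Test 2 (x1=0, x2=1, x3=0): fault-free G0=0, G1=1, G2=1, G3=0 → 0; observed 1. Eliminates G3 stuck-at-0.
Only G3 inverted output is consistent with every test.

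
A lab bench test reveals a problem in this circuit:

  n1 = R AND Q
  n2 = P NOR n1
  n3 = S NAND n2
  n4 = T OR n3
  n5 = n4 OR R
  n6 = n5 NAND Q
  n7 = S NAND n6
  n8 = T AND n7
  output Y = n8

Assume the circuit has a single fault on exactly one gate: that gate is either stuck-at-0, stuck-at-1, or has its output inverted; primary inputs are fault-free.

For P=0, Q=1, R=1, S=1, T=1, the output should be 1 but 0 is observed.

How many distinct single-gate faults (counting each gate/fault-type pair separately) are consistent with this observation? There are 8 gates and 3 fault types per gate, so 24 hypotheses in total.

Fault-free: n1=1, n2=0, n3=1, n4=1, n5=1, n6=0, n7=1, n8=1 → 1. Observed 0.
  n1: none of the 3 fault types match ✗
  n2: none of the 3 fault types match ✗
  n3: none of the 3 fault types match ✗
  n4: none of the 3 fault types match ✗
  n5: stuck-at-0, inverted output ✓; others ✗
  n6: stuck-at-1, inverted output ✓; others ✗
  n7: stuck-at-0, inverted output ✓; others ✗
  n8: stuck-at-0, inverted output ✓; others ✗
Consistent faults: {n5 stuck-at-0, n5 inverted output, n6 stuck-at-1, n6 inverted output, n7 stuck-at-0, n7 inverted output, n8 stuck-at-0, n8 inverted output} — 8 in all.

8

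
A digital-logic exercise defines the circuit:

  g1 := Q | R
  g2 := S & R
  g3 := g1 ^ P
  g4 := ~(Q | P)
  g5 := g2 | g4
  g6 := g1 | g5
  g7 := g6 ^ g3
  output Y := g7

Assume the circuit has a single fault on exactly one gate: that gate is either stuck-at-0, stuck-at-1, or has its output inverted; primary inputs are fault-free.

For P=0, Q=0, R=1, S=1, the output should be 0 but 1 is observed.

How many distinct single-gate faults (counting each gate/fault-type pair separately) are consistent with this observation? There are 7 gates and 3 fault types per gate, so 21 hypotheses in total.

8

Fault-free: g1=1, g2=1, g3=1, g4=1, g5=1, g6=1, g7=0 → 0. Observed 1.
  g1: stuck-at-0, inverted output ✓; others ✗
  g2: none of the 3 fault types match ✗
  g3: stuck-at-0, inverted output ✓; others ✗
  g4: none of the 3 fault types match ✗
  g5: none of the 3 fault types match ✗
  g6: stuck-at-0, inverted output ✓; others ✗
  g7: stuck-at-1, inverted output ✓; others ✗
Consistent faults: {g1 stuck-at-0, g1 inverted output, g3 stuck-at-0, g3 inverted output, g6 stuck-at-0, g6 inverted output, g7 stuck-at-1, g7 inverted output} — 8 in all.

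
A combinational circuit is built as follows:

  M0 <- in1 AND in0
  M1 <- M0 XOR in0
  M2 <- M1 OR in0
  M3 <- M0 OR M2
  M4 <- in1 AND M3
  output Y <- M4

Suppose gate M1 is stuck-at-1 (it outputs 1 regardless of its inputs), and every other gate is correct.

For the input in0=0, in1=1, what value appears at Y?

1

Propagate with M1 forced: M0=0, M1=1 [stuck-at-1], M2=1, M3=1, M4=1.
So Y = 1. (Without the fault it would be 0.)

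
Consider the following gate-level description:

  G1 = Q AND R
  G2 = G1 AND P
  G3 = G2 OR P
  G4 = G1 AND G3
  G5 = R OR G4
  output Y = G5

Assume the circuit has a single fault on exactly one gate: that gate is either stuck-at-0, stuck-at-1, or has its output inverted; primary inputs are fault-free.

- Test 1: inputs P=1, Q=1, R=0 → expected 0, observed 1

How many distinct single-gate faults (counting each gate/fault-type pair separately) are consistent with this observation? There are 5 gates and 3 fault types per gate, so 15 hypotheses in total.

6

Fault-free: G1=0, G2=0, G3=1, G4=0, G5=0 → 0. Observed 1.
  G1: stuck-at-1, inverted output ✓; others ✗
  G2: none of the 3 fault types match ✗
  G3: none of the 3 fault types match ✗
  G4: stuck-at-1, inverted output ✓; others ✗
  G5: stuck-at-1, inverted output ✓; others ✗
Consistent faults: {G1 stuck-at-1, G1 inverted output, G4 stuck-at-1, G4 inverted output, G5 stuck-at-1, G5 inverted output} — 6 in all.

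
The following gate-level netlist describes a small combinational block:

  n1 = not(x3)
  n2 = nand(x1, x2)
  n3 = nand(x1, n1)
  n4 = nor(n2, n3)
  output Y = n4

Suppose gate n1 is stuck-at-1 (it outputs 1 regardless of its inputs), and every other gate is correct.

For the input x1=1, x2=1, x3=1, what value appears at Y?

1

Propagate with n1 forced: n1=1 [stuck-at-1], n2=0, n3=0, n4=1.
So Y = 1. (Without the fault it would be 0.)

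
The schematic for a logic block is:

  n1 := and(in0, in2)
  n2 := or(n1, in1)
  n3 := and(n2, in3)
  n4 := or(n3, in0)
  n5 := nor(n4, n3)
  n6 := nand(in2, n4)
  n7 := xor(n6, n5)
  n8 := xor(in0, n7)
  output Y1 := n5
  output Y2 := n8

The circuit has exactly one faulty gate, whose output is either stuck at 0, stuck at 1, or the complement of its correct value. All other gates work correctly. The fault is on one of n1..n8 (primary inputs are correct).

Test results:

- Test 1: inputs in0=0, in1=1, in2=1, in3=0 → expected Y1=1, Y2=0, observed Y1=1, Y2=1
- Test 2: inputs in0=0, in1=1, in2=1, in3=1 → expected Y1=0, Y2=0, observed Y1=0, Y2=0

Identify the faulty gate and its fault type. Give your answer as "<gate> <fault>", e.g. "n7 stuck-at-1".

Fault-free values for test 1 (in0=0, in1=1, in2=1, in3=0): n1=0, n2=1, n3=0, n4=0, n5=1, n6=1, n7=0, n8=0, giving Y1=1, Y2=0. Observed Y1=1, Y2=1.
Test 1: faults giving observed Y1=1, Y2=1 are {n6 stuck-at-0, n6 inverted output, n7 stuck-at-1, n7 inverted output, n8 stuck-at-1, n8 inverted output}.
Test 2 (in0=0, in1=1, in2=1, in3=1): fault-free n1=0, n2=1, n3=1, n4=1, n5=0, n6=0, n7=0, n8=0 → Y1=0, Y2=0; observed Y1=0, Y2=0. Eliminates n6 inverted output, n7 stuck-at-1, n7 inverted output, n8 stuck-at-1, n8 inverted output.
Only n6 stuck-at-0 is consistent with every test.

n6 stuck-at-0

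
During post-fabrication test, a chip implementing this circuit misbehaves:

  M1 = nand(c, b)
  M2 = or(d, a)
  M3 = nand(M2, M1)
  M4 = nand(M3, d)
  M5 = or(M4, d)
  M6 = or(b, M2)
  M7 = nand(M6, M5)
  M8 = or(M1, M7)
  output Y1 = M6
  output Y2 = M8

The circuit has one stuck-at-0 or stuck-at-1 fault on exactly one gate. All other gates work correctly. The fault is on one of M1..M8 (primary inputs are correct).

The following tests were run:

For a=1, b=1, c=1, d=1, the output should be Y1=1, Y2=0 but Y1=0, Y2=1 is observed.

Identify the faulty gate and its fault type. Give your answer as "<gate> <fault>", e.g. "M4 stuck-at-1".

M6 stuck-at-0

Fault-free values for test 1 (a=1, b=1, c=1, d=1): M1=0, M2=1, M3=1, M4=0, M5=1, M6=1, M7=0, M8=0, giving Y1=1, Y2=0. Observed Y1=0, Y2=1.
Test 1: faults giving observed Y1=0, Y2=1 are {M6 stuck-at-0}.
Only M6 stuck-at-0 is consistent with every test.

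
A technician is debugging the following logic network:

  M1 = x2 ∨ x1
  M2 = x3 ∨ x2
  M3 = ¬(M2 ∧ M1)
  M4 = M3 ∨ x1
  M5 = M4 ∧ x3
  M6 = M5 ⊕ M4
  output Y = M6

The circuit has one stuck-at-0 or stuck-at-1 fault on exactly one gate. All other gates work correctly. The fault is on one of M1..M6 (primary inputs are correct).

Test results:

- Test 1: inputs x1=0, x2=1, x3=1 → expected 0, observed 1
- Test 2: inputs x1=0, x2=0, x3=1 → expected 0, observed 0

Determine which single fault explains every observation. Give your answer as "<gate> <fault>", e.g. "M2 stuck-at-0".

M5 stuck-at-1

Fault-free values for test 1 (x1=0, x2=1, x3=1): M1=1, M2=1, M3=0, M4=0, M5=0, M6=0, giving Y=0. Observed 1.
Test 1: faults giving observed 1 are {M5 stuck-at-1, M6 stuck-at-1}.
Test 2 (x1=0, x2=0, x3=1): fault-free M1=0, M2=1, M3=1, M4=1, M5=1, M6=0 → 0; observed 0. Eliminates M6 stuck-at-1.
Only M5 stuck-at-1 is consistent with every test.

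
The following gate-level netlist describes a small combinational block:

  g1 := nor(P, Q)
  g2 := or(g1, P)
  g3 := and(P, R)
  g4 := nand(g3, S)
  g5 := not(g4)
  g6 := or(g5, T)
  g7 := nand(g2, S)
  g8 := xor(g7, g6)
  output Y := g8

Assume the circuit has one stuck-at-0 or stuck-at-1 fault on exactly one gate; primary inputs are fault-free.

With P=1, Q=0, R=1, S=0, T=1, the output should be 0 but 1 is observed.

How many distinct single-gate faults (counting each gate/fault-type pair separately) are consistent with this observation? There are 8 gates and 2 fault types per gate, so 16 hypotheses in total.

3

Fault-free: g1=0, g2=1, g3=1, g4=1, g5=0, g6=1, g7=1, g8=0 → 0. Observed 1.
  g1: none of the 2 fault types match ✗
  g2: none of the 2 fault types match ✗
  g3: none of the 2 fault types match ✗
  g4: none of the 2 fault types match ✗
  g5: none of the 2 fault types match ✗
  g6: stuck-at-0 ✓; others ✗
  g7: stuck-at-0 ✓; others ✗
  g8: stuck-at-1 ✓; others ✗
Consistent faults: {g6 stuck-at-0, g7 stuck-at-0, g8 stuck-at-1} — 3 in all.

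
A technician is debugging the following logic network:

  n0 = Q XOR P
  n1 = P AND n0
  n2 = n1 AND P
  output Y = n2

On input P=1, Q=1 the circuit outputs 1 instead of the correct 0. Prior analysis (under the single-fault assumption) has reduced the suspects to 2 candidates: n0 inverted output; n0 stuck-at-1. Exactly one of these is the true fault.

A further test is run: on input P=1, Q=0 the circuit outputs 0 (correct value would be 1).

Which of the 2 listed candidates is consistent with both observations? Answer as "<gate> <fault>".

Evaluate each candidate on input P=1, Q=0:
  n0 inverted output: n0=0 [inverted output], n1=0, n2=0 → 0 — matches
  n0 stuck-at-1: n0=1 [stuck-at-1], n1=1, n2=1 → 1 — eliminated
Only n0 inverted output reproduces the observed 0.

n0 inverted output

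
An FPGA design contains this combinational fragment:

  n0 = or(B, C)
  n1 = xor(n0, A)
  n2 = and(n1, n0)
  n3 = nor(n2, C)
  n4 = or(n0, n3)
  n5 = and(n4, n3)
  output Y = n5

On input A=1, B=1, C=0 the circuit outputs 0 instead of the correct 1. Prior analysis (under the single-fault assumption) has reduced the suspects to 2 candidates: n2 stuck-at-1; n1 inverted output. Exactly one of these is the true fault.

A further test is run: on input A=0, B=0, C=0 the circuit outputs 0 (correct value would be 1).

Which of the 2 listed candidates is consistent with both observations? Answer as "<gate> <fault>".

Evaluate each candidate on input A=0, B=0, C=0:
  n2 stuck-at-1: n0=0, n1=0, n2=1 [stuck-at-1], n3=0, n4=0, n5=0 → 0 — matches
  n1 inverted output: n0=0, n1=1 [inverted output], n2=0, n3=1, n4=1, n5=1 → 1 — eliminated
Only n2 stuck-at-1 reproduces the observed 0.

n2 stuck-at-1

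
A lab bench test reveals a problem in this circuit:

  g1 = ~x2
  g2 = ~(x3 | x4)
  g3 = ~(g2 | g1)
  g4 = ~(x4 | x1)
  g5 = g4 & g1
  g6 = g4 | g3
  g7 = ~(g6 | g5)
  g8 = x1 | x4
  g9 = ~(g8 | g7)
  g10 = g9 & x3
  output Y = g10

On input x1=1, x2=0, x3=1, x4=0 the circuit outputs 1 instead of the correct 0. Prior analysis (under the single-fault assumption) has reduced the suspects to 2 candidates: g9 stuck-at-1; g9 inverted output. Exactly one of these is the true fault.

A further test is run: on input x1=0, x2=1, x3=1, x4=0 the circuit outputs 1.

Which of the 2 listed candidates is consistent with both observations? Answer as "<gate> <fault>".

g9 stuck-at-1

Evaluate each candidate on input x1=0, x2=1, x3=1, x4=0:
  g9 stuck-at-1: g1=0, g2=0, g3=1, g4=1, g5=0, g6=1, g7=0, g8=0, g9=1 [stuck-at-1], g10=1 → 1 — matches
  g9 inverted output: g1=0, g2=0, g3=1, g4=1, g5=0, g6=1, g7=0, g8=0, g9=0 [inverted output], g10=0 → 0 — eliminated
Only g9 stuck-at-1 reproduces the observed 1.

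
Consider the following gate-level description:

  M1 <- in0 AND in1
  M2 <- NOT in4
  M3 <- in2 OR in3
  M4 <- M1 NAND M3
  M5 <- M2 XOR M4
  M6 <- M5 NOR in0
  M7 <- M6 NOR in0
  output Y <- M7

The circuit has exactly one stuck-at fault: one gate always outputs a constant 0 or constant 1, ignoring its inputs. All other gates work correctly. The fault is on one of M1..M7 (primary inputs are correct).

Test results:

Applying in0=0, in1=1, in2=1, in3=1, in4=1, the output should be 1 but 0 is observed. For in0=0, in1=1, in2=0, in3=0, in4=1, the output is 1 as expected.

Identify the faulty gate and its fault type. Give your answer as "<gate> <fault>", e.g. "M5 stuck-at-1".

Fault-free values for test 1 (in0=0, in1=1, in2=1, in3=1, in4=1): M1=0, M2=0, M3=1, M4=1, M5=1, M6=0, M7=1, giving Y=1. Observed 0.
Test 1: faults giving observed 0 are {M1 stuck-at-1, M2 stuck-at-1, M4 stuck-at-0, M5 stuck-at-0, M6 stuck-at-1, M7 stuck-at-0}.
Test 2 (in0=0, in1=1, in2=0, in3=0, in4=1): fault-free M1=0, M2=0, M3=0, M4=1, M5=1, M6=0, M7=1 → 1; observed 1. Eliminates M2 stuck-at-1, M4 stuck-at-0, M5 stuck-at-0, M6 stuck-at-1, M7 stuck-at-0.
Only M1 stuck-at-1 is consistent with every test.

M1 stuck-at-1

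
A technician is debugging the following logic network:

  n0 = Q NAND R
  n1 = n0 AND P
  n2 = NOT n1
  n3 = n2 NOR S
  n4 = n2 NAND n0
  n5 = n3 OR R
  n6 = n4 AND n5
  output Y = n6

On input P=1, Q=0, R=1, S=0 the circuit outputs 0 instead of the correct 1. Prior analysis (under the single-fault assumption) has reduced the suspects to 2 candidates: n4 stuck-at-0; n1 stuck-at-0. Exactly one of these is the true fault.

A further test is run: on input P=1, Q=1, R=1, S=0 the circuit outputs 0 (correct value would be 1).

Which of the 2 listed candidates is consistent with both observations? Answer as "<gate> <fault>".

Evaluate each candidate on input P=1, Q=1, R=1, S=0:
  n4 stuck-at-0: n0=0, n1=0, n2=1, n3=0, n4=0 [stuck-at-0], n5=1, n6=0 → 0 — matches
  n1 stuck-at-0: n0=0, n1=0 [stuck-at-0], n2=1, n3=0, n4=1, n5=1, n6=1 → 1 — eliminated
Only n4 stuck-at-0 reproduces the observed 0.

n4 stuck-at-0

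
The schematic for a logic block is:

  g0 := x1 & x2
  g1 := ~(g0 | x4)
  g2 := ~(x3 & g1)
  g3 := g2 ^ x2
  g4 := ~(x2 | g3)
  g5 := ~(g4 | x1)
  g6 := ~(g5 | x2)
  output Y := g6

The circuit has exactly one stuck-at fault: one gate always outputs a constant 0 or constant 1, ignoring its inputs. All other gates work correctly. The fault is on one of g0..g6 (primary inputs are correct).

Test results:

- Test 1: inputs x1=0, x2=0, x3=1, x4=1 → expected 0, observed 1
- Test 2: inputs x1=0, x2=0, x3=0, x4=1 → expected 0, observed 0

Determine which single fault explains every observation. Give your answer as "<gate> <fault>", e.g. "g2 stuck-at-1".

g1 stuck-at-1

Fault-free values for test 1 (x1=0, x2=0, x3=1, x4=1): g0=0, g1=0, g2=1, g3=1, g4=0, g5=1, g6=0, giving Y=0. Observed 1.
Test 1: faults giving observed 1 are {g1 stuck-at-1, g2 stuck-at-0, g3 stuck-at-0, g4 stuck-at-1, g5 stuck-at-0, g6 stuck-at-1}.
Test 2 (x1=0, x2=0, x3=0, x4=1): fault-free g0=0, g1=0, g2=1, g3=1, g4=0, g5=1, g6=0 → 0; observed 0. Eliminates g2 stuck-at-0, g3 stuck-at-0, g4 stuck-at-1, g5 stuck-at-0, g6 stuck-at-1.
Only g1 stuck-at-1 is consistent with every test.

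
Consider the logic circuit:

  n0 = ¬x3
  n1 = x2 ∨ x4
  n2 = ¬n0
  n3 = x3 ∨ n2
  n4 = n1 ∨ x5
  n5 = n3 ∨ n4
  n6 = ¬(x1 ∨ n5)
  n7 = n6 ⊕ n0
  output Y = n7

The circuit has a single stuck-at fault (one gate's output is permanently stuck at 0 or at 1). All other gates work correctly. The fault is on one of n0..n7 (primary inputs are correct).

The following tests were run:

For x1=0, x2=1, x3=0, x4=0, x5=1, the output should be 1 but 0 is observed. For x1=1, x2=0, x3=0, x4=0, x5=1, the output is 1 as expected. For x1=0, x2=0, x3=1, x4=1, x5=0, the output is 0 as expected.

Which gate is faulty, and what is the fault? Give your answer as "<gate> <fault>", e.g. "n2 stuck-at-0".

Fault-free values for test 1 (x1=0, x2=1, x3=0, x4=0, x5=1): n0=1, n1=1, n2=0, n3=0, n4=1, n5=1, n6=0, n7=1, giving Y=1. Observed 0.
Test 1: faults giving observed 0 are {n0 stuck-at-0, n4 stuck-at-0, n5 stuck-at-0, n6 stuck-at-1, n7 stuck-at-0}.
Test 2 (x1=1, x2=0, x3=0, x4=0, x5=1): fault-free n0=1, n1=0, n2=0, n3=0, n4=1, n5=1, n6=0, n7=1 → 1; observed 1. Eliminates n0 stuck-at-0, n6 stuck-at-1, n7 stuck-at-0.
Test 3 (x1=0, x2=0, x3=1, x4=1, x5=0): fault-free n0=0, n1=1, n2=1, n3=1, n4=1, n5=1, n6=0, n7=0 → 0; observed 0. Eliminates n5 stuck-at-0.
Only n4 stuck-at-0 is consistent with every test.

n4 stuck-at-0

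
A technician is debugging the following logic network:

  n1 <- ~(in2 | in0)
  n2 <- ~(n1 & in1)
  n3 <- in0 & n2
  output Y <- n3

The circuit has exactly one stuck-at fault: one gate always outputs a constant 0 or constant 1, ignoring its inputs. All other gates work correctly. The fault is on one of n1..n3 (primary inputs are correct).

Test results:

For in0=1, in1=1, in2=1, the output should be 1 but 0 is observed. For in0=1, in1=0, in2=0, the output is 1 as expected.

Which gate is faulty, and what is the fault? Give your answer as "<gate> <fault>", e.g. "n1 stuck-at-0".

Fault-free values for test 1 (in0=1, in1=1, in2=1): n1=0, n2=1, n3=1, giving Y=1. Observed 0.
Test 1: faults giving observed 0 are {n1 stuck-at-1, n2 stuck-at-0, n3 stuck-at-0}.
Test 2 (in0=1, in1=0, in2=0): fault-free n1=0, n2=1, n3=1 → 1; observed 1. Eliminates n2 stuck-at-0, n3 stuck-at-0.
Only n1 stuck-at-1 is consistent with every test.

n1 stuck-at-1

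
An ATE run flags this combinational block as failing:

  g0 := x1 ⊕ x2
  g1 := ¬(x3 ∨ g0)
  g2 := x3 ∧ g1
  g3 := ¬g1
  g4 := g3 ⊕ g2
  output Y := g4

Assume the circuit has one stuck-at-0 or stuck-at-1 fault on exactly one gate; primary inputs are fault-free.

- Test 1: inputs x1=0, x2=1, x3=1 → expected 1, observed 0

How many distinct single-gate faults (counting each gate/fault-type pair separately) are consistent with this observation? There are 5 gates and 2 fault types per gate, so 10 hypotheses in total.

Fault-free: g0=1, g1=0, g2=0, g3=1, g4=1 → 1. Observed 0.
  g0 stuck-at-0: output 1 ✗
  g0 stuck-at-1: output 1 ✗
  g1 stuck-at-0: output 1 ✗
  g1 stuck-at-1: output 1 ✗
  g2 stuck-at-0: output 1 ✗
  g2 stuck-at-1: output 0 ✓
  g3 stuck-at-0: output 0 ✓
  g3 stuck-at-1: output 1 ✗
  g4 stuck-at-0: output 0 ✓
  g4 stuck-at-1: output 1 ✗
Consistent faults: {g2 stuck-at-1, g3 stuck-at-0, g4 stuck-at-0} — 3 in all.

3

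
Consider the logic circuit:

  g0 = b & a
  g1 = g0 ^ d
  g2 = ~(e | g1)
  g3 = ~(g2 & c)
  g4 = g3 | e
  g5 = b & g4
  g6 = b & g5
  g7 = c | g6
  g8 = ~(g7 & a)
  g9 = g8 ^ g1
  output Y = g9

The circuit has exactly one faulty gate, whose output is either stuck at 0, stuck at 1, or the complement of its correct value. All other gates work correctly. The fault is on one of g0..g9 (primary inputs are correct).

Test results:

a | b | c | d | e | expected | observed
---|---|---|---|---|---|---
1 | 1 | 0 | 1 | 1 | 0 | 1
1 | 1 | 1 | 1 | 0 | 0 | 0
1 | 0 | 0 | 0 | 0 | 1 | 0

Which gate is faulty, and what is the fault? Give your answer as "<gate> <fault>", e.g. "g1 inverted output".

Fault-free values for test 1 (a=1, b=1, c=0, d=1, e=1): g0=1, g1=0, g2=0, g3=1, g4=1, g5=1, g6=1, g7=1, g8=0, g9=0, giving Y=0. Observed 1.
Test 1: faults giving observed 1 are {g0 stuck-at-0, g0 inverted output, g1 stuck-at-1, g1 inverted output, g4 stuck-at-0, g4 inverted output, g5 stuck-at-0, g5 inverted output, g6 stuck-at-0, g6 inverted output, g7 stuck-at-0, g7 inverted output, g8 stuck-at-1, g8 inverted output, g9 stuck-at-1, g9 inverted output}.
Test 2 (a=1, b=1, c=1, d=1, e=0): fault-free g0=1, g1=0, g2=1, g3=0, g4=0, g5=0, g6=0, g7=1, g8=0, g9=0 → 0; observed 0. Eliminates g0 stuck-at-0, g0 inverted output, g1 stuck-at-1, g1 inverted output, g7 stuck-at-0, g7 inverted output, g8 stuck-at-1, g8 inverted output, g9 stuck-at-1, g9 inverted output.
Test 3 (a=1, b=0, c=0, d=0, e=0): fault-free g0=0, g1=0, g2=1, g3=1, g4=1, g5=0, g6=0, g7=0, g8=1, g9=1 → 1; observed 0. Eliminates g4 stuck-at-0, g4 inverted output, g5 stuck-at-0, g5 inverted output, g6 stuck-at-0.
Only g6 inverted output is consistent with every test.

g6 inverted output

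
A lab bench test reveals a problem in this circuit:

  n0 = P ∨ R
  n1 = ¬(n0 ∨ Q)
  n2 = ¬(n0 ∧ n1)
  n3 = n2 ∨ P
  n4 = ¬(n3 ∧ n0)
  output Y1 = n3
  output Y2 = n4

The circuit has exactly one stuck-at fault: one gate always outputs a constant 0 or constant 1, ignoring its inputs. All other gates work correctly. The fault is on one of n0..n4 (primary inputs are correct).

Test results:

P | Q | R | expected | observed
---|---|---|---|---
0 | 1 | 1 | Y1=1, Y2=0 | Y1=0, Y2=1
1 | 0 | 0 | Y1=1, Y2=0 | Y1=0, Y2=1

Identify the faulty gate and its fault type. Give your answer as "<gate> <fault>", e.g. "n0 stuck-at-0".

n3 stuck-at-0

Fault-free values for test 1 (P=0, Q=1, R=1): n0=1, n1=0, n2=1, n3=1, n4=0, giving Y1=1, Y2=0. Observed Y1=0, Y2=1.
Test 1: faults giving observed Y1=0, Y2=1 are {n1 stuck-at-1, n2 stuck-at-0, n3 stuck-at-0}.
Test 2 (P=1, Q=0, R=0): fault-free n0=1, n1=0, n2=1, n3=1, n4=0 → Y1=1, Y2=0; observed Y1=0, Y2=1. Eliminates n1 stuck-at-1, n2 stuck-at-0.
Only n3 stuck-at-0 is consistent with every test.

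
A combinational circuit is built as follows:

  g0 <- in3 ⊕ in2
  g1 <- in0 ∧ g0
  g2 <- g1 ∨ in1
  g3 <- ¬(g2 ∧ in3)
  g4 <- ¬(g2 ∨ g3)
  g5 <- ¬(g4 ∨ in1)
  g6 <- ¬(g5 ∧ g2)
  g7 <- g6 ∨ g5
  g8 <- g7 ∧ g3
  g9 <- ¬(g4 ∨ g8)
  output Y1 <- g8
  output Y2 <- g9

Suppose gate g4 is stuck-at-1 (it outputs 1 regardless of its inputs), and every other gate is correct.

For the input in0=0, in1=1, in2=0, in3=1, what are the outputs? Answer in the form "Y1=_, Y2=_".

Y1=0, Y2=0

Propagate with g4 forced: g0=1, g1=0, g2=1, g3=0, g4=1 [stuck-at-1], g5=0, g6=1, g7=1, g8=0, g9=0.
So the outputs are Y1=0, Y2=0. (Without the fault they would be Y1=0, Y2=1.)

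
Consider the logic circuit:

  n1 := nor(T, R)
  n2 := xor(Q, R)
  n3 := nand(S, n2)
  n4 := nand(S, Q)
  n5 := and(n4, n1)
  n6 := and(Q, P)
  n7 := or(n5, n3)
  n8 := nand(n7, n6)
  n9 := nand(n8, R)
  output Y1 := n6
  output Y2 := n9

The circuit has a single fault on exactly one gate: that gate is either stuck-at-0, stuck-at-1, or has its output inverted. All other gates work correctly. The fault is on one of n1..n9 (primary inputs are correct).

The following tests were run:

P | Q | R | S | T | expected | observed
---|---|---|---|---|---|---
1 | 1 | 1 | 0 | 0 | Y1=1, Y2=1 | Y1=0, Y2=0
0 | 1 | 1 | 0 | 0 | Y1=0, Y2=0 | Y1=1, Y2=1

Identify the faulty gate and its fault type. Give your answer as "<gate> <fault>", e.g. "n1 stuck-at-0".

Fault-free values for test 1 (P=1, Q=1, R=1, S=0, T=0): n1=0, n2=0, n3=1, n4=1, n5=0, n6=1, n7=1, n8=0, n9=1, giving Y1=1, Y2=1. Observed Y1=0, Y2=0.
Test 1: faults giving observed Y1=0, Y2=0 are {n6 stuck-at-0, n6 inverted output}.
Test 2 (P=0, Q=1, R=1, S=0, T=0): fault-free n1=0, n2=0, n3=1, n4=1, n5=0, n6=0, n7=1, n8=1, n9=0 → Y1=0, Y2=0; observed Y1=1, Y2=1. Eliminates n6 stuck-at-0.
Only n6 inverted output is consistent with every test.

n6 inverted output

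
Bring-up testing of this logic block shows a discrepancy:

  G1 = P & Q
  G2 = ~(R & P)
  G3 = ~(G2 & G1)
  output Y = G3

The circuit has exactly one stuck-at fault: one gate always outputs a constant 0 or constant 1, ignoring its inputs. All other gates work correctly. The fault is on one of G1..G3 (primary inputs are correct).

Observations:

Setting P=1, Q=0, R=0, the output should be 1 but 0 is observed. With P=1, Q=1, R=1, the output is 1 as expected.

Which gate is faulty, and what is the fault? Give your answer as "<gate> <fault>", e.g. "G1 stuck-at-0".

Fault-free values for test 1 (P=1, Q=0, R=0): G1=0, G2=1, G3=1, giving Y=1. Observed 0.
Test 1: faults giving observed 0 are {G1 stuck-at-1, G3 stuck-at-0}.
Test 2 (P=1, Q=1, R=1): fault-free G1=1, G2=0, G3=1 → 1; observed 1. Eliminates G3 stuck-at-0.
Only G1 stuck-at-1 is consistent with every test.

G1 stuck-at-1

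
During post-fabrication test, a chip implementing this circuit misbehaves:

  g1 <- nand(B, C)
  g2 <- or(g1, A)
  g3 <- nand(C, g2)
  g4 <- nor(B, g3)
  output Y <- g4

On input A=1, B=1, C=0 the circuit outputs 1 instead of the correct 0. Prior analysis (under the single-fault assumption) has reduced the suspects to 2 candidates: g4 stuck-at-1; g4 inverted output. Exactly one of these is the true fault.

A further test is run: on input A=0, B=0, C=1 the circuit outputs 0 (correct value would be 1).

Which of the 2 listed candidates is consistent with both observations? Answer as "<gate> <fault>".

Evaluate each candidate on input A=0, B=0, C=1:
  g4 stuck-at-1: g1=1, g2=1, g3=0, g4=1 [stuck-at-1] → 1 — eliminated
  g4 inverted output: g1=1, g2=1, g3=0, g4=0 [inverted output] → 0 — matches
Only g4 inverted output reproduces the observed 0.

g4 inverted output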